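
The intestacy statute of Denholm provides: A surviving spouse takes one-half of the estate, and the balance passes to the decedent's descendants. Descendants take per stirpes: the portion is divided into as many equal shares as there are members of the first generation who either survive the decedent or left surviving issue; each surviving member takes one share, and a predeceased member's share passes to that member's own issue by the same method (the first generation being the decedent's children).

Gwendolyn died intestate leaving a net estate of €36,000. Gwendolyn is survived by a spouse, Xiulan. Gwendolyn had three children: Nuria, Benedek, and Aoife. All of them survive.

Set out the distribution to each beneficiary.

Xiulan takes one-half of €36,000 = €18,000. The remaining €18,000 passes to the descendants.
The descendants' portion (€18,000) is divided into 3 shares of €6,000: Nuria, Benedek, and Aoife each take €6,000.

Xiulan: €18,000; Nuria: €6,000; Benedek: €6,000; Aoife: €6,000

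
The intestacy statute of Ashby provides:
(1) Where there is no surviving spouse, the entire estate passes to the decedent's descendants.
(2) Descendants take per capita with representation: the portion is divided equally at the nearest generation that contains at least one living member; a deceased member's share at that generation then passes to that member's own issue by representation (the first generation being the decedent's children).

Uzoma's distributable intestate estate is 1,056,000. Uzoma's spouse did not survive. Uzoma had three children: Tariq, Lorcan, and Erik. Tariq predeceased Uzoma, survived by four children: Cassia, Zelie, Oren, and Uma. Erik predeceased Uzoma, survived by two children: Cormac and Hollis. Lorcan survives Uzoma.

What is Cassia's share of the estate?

Cassia receives 88,000.

The entire 1,056,000 passes to the descendants.
That amount (1,056,000) is divided into 3 shares of 352,000: Lorcan takes 352,000; Tariq's 352,000 share passes to Tariq's issue; Erik's 352,000 share passes to Erik's issue.
Tariq's share (352,000) is divided into 4 shares of 88,000: Cassia, Zelie, Oren, and Uma each take 88,000.
Erik's share (352,000) is divided into 2 shares of 176,000: Cormac and Hollis each take 176,000.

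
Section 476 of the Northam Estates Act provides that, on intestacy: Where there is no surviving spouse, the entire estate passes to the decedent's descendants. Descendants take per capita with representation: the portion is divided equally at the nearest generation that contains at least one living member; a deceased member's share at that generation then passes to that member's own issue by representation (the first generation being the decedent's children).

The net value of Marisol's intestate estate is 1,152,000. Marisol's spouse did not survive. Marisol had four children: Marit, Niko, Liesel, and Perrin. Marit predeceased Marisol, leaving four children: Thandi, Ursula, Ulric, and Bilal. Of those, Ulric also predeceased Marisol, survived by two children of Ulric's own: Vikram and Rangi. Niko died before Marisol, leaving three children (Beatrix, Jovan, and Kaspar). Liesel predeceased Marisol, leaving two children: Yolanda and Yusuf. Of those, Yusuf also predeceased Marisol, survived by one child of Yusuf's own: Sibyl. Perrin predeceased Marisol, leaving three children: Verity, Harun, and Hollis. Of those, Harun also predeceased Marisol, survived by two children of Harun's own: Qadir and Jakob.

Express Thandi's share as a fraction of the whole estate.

Thandi receives 1/12 of the estate.

The entire 1,152,000 passes to the descendants.
No child survives, so the initial division is made at the grandchildren's generation.
That amount (1,152,000) is divided into 12 shares of 96,000: Thandi, Ursula, Bilal, Beatrix, Jovan, Kaspar, Yolanda, Verity, and Hollis each take 96,000; Ulric's 96,000 share passes to Ulric's issue; Yusuf's 96,000 share passes to Yusuf's issue; Harun's 96,000 share passes to Harun's issue.
Ulric's share (96,000) is divided into 2 shares of 48,000: Vikram and Rangi each take 48,000.
Yusuf's share (96,000) passes entirely to Sibyl.
Harun's share (96,000) is divided into 2 shares of 48,000: Qadir and Jakob each take 48,000.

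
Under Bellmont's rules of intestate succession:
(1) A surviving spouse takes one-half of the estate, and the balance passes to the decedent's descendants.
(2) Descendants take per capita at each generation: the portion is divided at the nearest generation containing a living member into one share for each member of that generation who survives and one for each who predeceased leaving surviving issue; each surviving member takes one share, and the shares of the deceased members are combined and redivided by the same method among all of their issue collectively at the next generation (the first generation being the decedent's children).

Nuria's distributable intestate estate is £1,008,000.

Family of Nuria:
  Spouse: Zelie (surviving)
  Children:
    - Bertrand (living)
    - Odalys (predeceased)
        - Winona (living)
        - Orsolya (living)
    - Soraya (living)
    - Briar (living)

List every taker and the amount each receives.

Zelie: £504,000; Bertrand: £126,000; Winona: £63,000; Orsolya: £63,000; Soraya: £126,000; Briar: £126,000

Zelie takes one-half of £1,008,000 = £504,000. The remaining £504,000 passes to the descendants.
The descendants' portion (£504,000) is divided at the children's generation into 4 shares of £126,000. Bertrand, Soraya, and Briar each take £126,000. The remaining share for the deceased Odalys (£126,000) is carried to the next generation.
That pool (£126,000) is divided at the grandchildren's generation equally among Winona and Orsolya: £63,000 each.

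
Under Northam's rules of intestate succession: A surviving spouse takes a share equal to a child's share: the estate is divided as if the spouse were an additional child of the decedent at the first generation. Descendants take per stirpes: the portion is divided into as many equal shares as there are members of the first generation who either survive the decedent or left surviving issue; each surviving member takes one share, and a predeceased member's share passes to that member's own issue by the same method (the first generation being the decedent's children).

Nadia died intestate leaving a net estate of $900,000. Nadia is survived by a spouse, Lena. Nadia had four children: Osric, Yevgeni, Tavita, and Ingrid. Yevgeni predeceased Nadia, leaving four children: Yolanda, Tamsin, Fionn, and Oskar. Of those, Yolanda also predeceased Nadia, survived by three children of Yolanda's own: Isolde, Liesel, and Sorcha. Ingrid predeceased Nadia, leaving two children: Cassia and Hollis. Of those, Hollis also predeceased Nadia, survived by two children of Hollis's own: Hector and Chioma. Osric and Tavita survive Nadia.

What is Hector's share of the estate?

The spouse counts as an additional share at the children's level, so there are 5 primary shares of $180,000. Lena takes one such share ($180,000).
The children's combined portion ($720,000) is divided into 4 shares of $180,000: Osric and Tavita each take $180,000; Yevgeni's $180,000 share passes to Yevgeni's issue; Ingrid's $180,000 share passes to Ingrid's issue.
Yevgeni's share ($180,000) is divided into 4 shares of $45,000: Tamsin, Fionn, and Oskar each take $45,000; Yolanda's $45,000 share passes to Yolanda's issue.
Yolanda's share ($45,000) is divided into 3 shares of $15,000: Isolde, Liesel, and Sorcha each take $15,000.
Ingrid's share ($180,000) is divided into 2 shares of $90,000: Cassia takes $90,000; Hollis's $90,000 share passes to Hollis's issue.
Hollis's share ($90,000) is divided into 2 shares of $45,000: Hector and Chioma each take $45,000.

Hector receives $45,000.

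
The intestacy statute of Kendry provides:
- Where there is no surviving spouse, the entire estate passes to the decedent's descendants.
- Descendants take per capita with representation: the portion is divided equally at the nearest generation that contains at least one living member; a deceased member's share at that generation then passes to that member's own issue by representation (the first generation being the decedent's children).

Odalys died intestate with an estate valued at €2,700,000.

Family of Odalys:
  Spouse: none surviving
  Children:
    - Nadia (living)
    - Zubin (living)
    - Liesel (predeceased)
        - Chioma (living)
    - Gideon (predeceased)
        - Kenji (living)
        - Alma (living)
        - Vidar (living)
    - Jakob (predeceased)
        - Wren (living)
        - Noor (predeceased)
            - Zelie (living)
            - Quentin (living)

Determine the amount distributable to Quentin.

Quentin receives €135,000.

The entire €2,700,000 passes to the descendants.
That amount (€2,700,000) is divided into 5 shares of €540,000: Nadia and Zubin each take €540,000; Liesel's €540,000 share passes to Liesel's issue; Gideon's €540,000 share passes to Gideon's issue; Jakob's €540,000 share passes to Jakob's issue.
Liesel's share (€540,000) passes entirely to Chioma.
Gideon's share (€540,000) is divided into 3 shares of €180,000: Kenji, Alma, and Vidar each take €180,000.
Jakob's share (€540,000) is divided into 2 shares of €270,000: Wren takes €270,000; Noor's €270,000 share passes to Noor's issue.
Noor's share (€270,000) is divided into 2 shares of €135,000: Zelie and Quentin each take €135,000.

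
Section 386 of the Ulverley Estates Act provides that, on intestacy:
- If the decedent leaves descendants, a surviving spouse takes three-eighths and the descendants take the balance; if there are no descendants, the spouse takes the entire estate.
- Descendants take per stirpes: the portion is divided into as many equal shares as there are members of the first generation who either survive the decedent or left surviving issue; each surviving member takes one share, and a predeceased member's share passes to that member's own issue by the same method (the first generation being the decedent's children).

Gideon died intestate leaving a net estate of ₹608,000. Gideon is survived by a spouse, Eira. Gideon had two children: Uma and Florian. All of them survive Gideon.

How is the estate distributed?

Eira takes three-eighths of ₹608,000 = ₹228,000. The remaining ₹380,000 passes to the descendants.
The descendants' portion (₹380,000) is divided into 2 shares of ₹190,000: Uma and Florian each take ₹190,000.

Eira: ₹228,000; Uma: ₹190,000; Florian: ₹190,000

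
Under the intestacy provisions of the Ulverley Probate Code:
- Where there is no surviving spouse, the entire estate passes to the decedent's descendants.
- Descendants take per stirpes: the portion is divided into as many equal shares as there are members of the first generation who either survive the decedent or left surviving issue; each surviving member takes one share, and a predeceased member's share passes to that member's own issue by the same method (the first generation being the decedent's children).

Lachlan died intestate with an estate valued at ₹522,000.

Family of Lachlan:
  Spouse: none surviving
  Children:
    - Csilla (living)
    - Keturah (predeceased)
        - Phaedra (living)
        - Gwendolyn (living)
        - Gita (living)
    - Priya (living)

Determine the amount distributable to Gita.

Gita receives ₹58,000.

The entire ₹522,000 passes to the descendants.
That amount (₹522,000) is divided into 3 shares of ₹174,000: Csilla and Priya each take ₹174,000; Keturah's ₹174,000 share passes to Keturah's issue.
Keturah's share (₹174,000) is divided into 3 shares of ₹58,000: Phaedra, Gwendolyn, and Gita each take ₹58,000.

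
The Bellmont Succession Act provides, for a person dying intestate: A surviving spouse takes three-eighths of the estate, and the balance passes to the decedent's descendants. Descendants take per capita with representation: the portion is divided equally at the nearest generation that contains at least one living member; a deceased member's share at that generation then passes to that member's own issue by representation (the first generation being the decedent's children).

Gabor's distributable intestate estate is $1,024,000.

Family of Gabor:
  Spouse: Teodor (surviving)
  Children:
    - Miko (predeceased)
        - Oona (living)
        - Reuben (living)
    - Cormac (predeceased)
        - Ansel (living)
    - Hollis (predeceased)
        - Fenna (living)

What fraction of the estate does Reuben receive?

Teodor takes three-eighths of $1,024,000 = $384,000. The remaining $640,000 passes to the descendants.
No child survives, so the initial division is made at the grandchildren's generation.
The descendants' portion ($640,000) is divided into 4 shares of $160,000: Oona, Reuben, Ansel, and Fenna each take $160,000.

Reuben receives 5/32 of the estate.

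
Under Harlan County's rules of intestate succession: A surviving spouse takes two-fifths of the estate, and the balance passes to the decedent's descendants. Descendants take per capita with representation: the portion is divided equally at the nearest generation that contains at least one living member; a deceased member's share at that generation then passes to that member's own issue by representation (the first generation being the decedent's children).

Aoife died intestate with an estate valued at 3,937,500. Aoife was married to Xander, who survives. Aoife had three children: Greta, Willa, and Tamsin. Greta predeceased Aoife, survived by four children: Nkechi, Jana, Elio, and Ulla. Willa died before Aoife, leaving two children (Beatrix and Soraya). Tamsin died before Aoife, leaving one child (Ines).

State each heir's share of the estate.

Xander: 1,575,000; Nkechi: 337,500; Jana: 337,500; Elio: 337,500; Ulla: 337,500; Beatrix: 337,500; Soraya: 337,500; Ines: 337,500

Xander takes two-fifths of 3,937,500 = 1,575,000. The remaining 2,362,500 passes to the descendants.
No child survives, so the initial division is made at the grandchildren's generation.
The descendants' portion (2,362,500) is divided into 7 shares of 337,500: Nkechi, Jana, Elio, Ulla, Beatrix, Soraya, and Ines each take 337,500.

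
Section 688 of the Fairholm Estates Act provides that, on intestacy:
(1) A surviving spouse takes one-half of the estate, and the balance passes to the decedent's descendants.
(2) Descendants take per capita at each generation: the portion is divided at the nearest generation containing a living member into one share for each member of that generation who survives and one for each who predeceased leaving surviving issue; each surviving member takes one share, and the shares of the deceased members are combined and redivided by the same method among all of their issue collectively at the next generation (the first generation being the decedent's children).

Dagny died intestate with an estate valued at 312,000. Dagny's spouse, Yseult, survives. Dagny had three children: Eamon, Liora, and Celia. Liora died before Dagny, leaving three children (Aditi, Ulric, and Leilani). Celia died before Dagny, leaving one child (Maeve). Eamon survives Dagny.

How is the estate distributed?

Yseult: 156,000; Eamon: 52,000; Aditi: 26,000; Ulric: 26,000; Leilani: 26,000; Maeve: 26,000

Yseult takes one-half of 312,000 = 156,000. The remaining 156,000 passes to the descendants.
The descendants' portion (156,000) is divided at the children's generation into 3 shares of 52,000. Eamon takes 52,000. The 2 shares of the deceased (Liora and Celia) are combined into a pool of 104,000.
That pool (104,000) is divided at the grandchildren's generation equally among Aditi, Ulric, Leilani, and Maeve: 26,000 each.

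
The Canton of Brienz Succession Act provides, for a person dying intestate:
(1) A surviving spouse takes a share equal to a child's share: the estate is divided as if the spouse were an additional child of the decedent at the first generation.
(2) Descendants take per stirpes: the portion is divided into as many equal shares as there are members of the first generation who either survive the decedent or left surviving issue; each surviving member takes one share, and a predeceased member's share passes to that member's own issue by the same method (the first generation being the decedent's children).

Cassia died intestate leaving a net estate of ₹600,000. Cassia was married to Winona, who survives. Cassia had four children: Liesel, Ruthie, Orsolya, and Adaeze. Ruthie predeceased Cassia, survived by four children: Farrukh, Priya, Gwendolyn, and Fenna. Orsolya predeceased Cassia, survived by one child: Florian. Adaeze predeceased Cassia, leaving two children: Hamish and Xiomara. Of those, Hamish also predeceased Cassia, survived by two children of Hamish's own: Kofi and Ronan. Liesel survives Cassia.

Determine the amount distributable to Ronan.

The spouse counts as an additional share at the children's level, so there are 5 primary shares of ₹120,000. Winona takes one such share (₹120,000).
The children's combined portion (₹480,000) is divided into 4 shares of ₹120,000: Liesel takes ₹120,000; Ruthie's ₹120,000 share passes to Ruthie's issue; Orsolya's ₹120,000 share passes to Orsolya's issue; Adaeze's ₹120,000 share passes to Adaeze's issue.
Ruthie's share (₹120,000) is divided into 4 shares of ₹30,000: Farrukh, Priya, Gwendolyn, and Fenna each take ₹30,000.
Orsolya's share (₹120,000) passes entirely to Florian.
Adaeze's share (₹120,000) is divided into 2 shares of ₹60,000: Xiomara takes ₹60,000; Hamish's ₹60,000 share passes to Hamish's issue.
Hamish's share (₹60,000) is divided into 2 shares of ₹30,000: Kofi and Ronan each take ₹30,000.

Ronan receives ₹30,000.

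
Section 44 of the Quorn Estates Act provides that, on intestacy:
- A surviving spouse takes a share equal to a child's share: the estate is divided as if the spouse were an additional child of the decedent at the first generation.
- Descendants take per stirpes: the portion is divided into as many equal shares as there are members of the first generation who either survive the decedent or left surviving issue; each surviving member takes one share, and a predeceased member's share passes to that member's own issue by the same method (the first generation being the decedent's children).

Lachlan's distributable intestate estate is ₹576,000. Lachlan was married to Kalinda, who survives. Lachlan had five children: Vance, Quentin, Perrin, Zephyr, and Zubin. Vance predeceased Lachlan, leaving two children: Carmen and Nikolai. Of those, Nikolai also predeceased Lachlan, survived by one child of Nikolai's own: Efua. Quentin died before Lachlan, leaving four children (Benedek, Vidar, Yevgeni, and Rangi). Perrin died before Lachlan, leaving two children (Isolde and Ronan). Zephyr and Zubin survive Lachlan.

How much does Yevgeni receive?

The spouse counts as an additional share at the children's level, so there are 6 primary shares of ₹96,000. Kalinda takes one such share (₹96,000).
The children's combined portion (₹480,000) is divided into 5 shares of ₹96,000: Zephyr and Zubin each take ₹96,000; Vance's ₹96,000 share passes to Vance's issue; Quentin's ₹96,000 share passes to Quentin's issue; Perrin's ₹96,000 share passes to Perrin's issue.
Vance's share (₹96,000) is divided into 2 shares of ₹48,000: Carmen takes ₹48,000; Nikolai's ₹48,000 share passes to Nikolai's issue.
Nikolai's share (₹48,000) passes entirely to Efua.
Quentin's share (₹96,000) is divided into 4 shares of ₹24,000: Benedek, Vidar, Yevgeni, and Rangi each take ₹24,000.
Perrin's share (₹96,000) is divided into 2 shares of ₹48,000: Isolde and Ronan each take ₹48,000.

Yevgeni receives ₹24,000.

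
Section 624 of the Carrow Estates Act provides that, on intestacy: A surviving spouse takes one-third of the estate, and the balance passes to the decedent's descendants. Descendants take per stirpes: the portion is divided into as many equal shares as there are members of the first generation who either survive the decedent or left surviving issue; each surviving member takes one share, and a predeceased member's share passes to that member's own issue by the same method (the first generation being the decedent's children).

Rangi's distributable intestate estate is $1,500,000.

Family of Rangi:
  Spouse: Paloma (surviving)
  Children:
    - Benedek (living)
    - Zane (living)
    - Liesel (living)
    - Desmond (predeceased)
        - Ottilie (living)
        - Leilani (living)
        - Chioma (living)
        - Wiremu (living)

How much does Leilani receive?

Paloma takes one-third of $1,500,000 = $500,000. The remaining $1,000,000 passes to the descendants.
The descendants' portion ($1,000,000) is divided into 4 shares of $250,000: Benedek, Zane, and Liesel each take $250,000; Desmond's $250,000 share passes to Desmond's issue.
Desmond's share ($250,000) is divided into 4 shares of $62,500: Ottilie, Leilani, Chioma, and Wiremu each take $62,500.

Leilani receives $62,500.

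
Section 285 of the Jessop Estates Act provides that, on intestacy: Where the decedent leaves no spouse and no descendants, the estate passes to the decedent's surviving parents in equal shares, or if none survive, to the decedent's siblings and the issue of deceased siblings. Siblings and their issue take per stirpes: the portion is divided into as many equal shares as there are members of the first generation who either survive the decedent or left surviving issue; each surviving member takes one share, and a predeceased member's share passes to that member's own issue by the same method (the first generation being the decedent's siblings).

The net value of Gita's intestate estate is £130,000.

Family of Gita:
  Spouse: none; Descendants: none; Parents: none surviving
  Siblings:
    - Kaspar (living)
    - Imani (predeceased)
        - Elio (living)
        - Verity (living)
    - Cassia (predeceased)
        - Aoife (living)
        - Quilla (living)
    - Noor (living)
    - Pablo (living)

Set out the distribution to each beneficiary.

Kaspar: £26,000; Elio: £13,000; Verity: £13,000; Aoife: £13,000; Quilla: £13,000; Noor: £26,000; Pablo: £26,000

The entire £130,000 passes to the siblings and their issue.
That amount (£130,000) is divided into 5 shares of £26,000: Kaspar, Noor, and Pablo each take £26,000; Imani's £26,000 share passes to Imani's issue; Cassia's £26,000 share passes to Cassia's issue.
Imani's share (£26,000) is divided into 2 shares of £13,000: Elio and Verity each take £13,000.
Cassia's share (£26,000) is divided into 2 shares of £13,000: Aoife and Quilla each take £13,000.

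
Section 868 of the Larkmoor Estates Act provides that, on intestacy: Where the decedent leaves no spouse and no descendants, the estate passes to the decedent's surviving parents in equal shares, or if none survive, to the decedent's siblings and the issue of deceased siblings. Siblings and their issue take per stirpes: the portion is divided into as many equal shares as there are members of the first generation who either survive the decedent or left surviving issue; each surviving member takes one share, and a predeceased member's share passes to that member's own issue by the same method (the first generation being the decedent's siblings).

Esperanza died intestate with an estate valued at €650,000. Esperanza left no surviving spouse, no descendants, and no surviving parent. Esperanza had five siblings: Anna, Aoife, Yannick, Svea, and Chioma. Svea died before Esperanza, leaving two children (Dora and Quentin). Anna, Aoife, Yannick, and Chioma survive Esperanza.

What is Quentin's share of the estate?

The entire €650,000 passes to the siblings and their issue.
That amount (€650,000) is divided into 5 shares of €130,000: Anna, Aoife, Yannick, and Chioma each take €130,000; Svea's €130,000 share passes to Svea's issue.
Svea's share (€130,000) is divided into 2 shares of €65,000: Dora and Quentin each take €65,000.

Quentin receives €65,000.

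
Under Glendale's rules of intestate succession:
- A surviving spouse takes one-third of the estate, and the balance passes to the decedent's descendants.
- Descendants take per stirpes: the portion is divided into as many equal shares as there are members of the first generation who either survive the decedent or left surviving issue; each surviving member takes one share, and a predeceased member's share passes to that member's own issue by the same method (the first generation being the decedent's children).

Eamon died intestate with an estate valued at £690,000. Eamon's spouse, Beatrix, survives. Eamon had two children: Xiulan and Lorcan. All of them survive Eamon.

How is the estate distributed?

Beatrix takes one-third of £690,000 = £230,000. The remaining £460,000 passes to the descendants.
The descendants' portion (£460,000) is divided into 2 shares of £230,000: Xiulan and Lorcan each take £230,000.

Beatrix: £230,000; Xiulan: £230,000; Lorcan: £230,000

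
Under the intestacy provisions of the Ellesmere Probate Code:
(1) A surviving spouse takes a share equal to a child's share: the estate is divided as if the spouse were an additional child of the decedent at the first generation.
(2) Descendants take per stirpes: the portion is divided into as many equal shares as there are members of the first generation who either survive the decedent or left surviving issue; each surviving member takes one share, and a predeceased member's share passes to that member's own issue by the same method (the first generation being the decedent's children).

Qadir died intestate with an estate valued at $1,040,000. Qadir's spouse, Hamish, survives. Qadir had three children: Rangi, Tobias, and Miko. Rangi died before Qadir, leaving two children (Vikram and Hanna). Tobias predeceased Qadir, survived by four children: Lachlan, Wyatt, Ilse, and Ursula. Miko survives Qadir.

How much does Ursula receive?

Ursula receives $65,000.

The spouse counts as an additional share at the children's level, so there are 4 primary shares of $260,000. Hamish takes one such share ($260,000).
The children's combined portion ($780,000) is divided into 3 shares of $260,000: Miko takes $260,000; Rangi's $260,000 share passes to Rangi's issue; Tobias's $260,000 share passes to Tobias's issue.
Rangi's share ($260,000) is divided into 2 shares of $130,000: Vikram and Hanna each take $130,000.
Tobias's share ($260,000) is divided into 4 shares of $65,000: Lachlan, Wyatt, Ilse, and Ursula each take $65,000.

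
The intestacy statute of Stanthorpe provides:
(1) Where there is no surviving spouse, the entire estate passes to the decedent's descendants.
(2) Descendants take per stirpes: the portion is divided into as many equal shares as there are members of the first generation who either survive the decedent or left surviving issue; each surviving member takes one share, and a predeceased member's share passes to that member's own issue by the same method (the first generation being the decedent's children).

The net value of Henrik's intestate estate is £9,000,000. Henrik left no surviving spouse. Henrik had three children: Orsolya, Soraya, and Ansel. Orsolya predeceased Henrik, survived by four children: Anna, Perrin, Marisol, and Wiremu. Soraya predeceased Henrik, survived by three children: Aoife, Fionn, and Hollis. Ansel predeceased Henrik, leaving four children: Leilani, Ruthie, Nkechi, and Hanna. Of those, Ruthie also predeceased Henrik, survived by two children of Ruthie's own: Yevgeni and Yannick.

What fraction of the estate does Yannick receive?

Yannick receives 1/24 of the estate.

The entire £9,000,000 passes to the descendants.
That amount (£9,000,000) is divided into 3 shares of £3,000,000: Orsolya's £3,000,000 share passes to Orsolya's issue; Soraya's £3,000,000 share passes to Soraya's issue; Ansel's £3,000,000 share passes to Ansel's issue.
Orsolya's share (£3,000,000) is divided into 4 shares of £750,000: Anna, Perrin, Marisol, and Wiremu each take £750,000.
Soraya's share (£3,000,000) is divided into 3 shares of £1,000,000: Aoife, Fionn, and Hollis each take £1,000,000.
Ansel's share (£3,000,000) is divided into 4 shares of £750,000: Leilani, Nkechi, and Hanna each take £750,000; Ruthie's £750,000 share passes to Ruthie's issue.
Ruthie's share (£750,000) is divided into 2 shares of £375,000: Yevgeni and Yannick each take £375,000.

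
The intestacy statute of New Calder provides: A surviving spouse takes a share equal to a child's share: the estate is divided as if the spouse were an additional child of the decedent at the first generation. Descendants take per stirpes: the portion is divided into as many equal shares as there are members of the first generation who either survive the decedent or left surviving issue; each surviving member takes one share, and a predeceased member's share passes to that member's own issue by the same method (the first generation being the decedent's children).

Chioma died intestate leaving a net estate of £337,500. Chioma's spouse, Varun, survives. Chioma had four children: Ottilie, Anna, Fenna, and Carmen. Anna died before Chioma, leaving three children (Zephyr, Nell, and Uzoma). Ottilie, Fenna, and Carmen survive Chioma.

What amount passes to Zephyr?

The spouse counts as an additional share at the children's level, so there are 5 primary shares of £67,500. Varun takes one such share (£67,500).
The children's combined portion (£270,000) is divided into 4 shares of £67,500: Ottilie, Fenna, and Carmen each take £67,500; Anna's £67,500 share passes to Anna's issue.
Anna's share (£67,500) is divided into 3 shares of £22,500: Zephyr, Nell, and Uzoma each take £22,500.

Zephyr receives £22,500.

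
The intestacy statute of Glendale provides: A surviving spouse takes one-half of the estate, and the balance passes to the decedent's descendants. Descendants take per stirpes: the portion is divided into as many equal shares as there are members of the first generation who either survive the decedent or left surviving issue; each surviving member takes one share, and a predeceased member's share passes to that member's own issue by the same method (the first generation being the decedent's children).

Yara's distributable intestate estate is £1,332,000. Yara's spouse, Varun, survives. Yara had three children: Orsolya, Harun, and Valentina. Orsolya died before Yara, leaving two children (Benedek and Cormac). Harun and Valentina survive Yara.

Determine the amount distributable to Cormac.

Cormac receives £111,000.

Varun takes one-half of £1,332,000 = £666,000. The remaining £666,000 passes to the descendants.
The descendants' portion (£666,000) is divided into 3 shares of £222,000: Harun and Valentina each take £222,000; Orsolya's £222,000 share passes to Orsolya's issue.
Orsolya's share (£222,000) is divided into 2 shares of £111,000: Benedek and Cormac each take £111,000.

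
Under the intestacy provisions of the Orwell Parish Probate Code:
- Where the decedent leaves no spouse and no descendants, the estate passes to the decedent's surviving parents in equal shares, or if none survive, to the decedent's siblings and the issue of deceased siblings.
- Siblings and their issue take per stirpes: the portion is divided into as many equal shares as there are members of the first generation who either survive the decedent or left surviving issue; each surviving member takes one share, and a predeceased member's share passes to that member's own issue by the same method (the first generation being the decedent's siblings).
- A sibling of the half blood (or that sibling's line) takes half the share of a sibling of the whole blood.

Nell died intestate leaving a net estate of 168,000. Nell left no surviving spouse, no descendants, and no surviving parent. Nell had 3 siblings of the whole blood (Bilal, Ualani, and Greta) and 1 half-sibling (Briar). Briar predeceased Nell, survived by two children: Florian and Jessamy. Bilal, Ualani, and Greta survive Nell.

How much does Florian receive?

Florian receives 12,000.

The entire 168,000 passes to the siblings and their issue.
Counting each half-blood sibling's line as half a unit, there are 7/2 units in 168,000, so one unit is 48,000. Whole-blood lines (Bilal, Ualani, and Greta) take 48,000 each; half-blood lines (Briar) take 24,000 each.
Briar's share (24,000) is divided into 2 shares of 12,000: Florian and Jessamy each take 12,000.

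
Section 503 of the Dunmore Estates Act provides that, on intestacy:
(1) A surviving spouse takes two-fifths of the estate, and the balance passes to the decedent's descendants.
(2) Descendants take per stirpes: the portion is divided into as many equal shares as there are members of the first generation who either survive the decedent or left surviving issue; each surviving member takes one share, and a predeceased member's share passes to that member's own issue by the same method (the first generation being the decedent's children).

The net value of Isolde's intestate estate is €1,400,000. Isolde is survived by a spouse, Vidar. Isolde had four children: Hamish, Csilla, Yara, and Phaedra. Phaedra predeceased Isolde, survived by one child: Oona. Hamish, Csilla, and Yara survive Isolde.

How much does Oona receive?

Oona receives €210,000.

Vidar takes two-fifths of €1,400,000 = €560,000. The remaining €840,000 passes to the descendants.
The descendants' portion (€840,000) is divided into 4 shares of €210,000: Hamish, Csilla, and Yara each take €210,000; Phaedra's €210,000 share passes to Phaedra's issue.
Phaedra's share (€210,000) passes entirely to Oona.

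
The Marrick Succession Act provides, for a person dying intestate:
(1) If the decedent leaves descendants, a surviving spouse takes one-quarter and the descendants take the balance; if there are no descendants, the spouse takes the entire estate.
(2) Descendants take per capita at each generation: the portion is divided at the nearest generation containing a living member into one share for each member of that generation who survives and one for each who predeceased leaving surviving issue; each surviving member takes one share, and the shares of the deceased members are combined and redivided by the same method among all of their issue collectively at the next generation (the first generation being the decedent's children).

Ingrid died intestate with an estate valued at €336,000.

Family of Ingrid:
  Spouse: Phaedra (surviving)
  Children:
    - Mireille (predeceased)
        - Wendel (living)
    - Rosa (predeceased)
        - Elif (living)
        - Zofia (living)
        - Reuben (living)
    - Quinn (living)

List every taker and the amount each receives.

Phaedra: €84,000; Wendel: €42,000; Elif: €42,000; Zofia: €42,000; Reuben: €42,000; Quinn: €84,000

Phaedra takes one-quarter of €336,000 = €84,000. The remaining €252,000 passes to the descendants.
The descendants' portion (€252,000) is divided at the children's generation into 3 shares of €84,000. Quinn takes €84,000. The 2 shares of the deceased (Mireille and Rosa) are combined into a pool of €168,000.
That pool (€168,000) is divided at the grandchildren's generation equally among Wendel, Elif, Zofia, and Reuben: €42,000 each.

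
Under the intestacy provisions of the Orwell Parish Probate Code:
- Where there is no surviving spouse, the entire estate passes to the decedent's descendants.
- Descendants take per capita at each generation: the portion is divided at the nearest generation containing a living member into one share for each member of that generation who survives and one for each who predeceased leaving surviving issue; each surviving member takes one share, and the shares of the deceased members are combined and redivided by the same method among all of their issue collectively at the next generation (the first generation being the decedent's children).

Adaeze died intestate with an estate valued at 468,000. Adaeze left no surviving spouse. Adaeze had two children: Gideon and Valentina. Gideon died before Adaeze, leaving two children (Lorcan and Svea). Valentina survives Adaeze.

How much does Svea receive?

Svea receives 117,000.

The entire 468,000 passes to the descendants.
That amount (468,000) is divided at the children's generation into 2 shares of 234,000. Valentina takes 234,000. The remaining share for the deceased Gideon (234,000) is carried to the next generation.
That pool (234,000) is divided at the grandchildren's generation equally among Lorcan and Svea: 117,000 each.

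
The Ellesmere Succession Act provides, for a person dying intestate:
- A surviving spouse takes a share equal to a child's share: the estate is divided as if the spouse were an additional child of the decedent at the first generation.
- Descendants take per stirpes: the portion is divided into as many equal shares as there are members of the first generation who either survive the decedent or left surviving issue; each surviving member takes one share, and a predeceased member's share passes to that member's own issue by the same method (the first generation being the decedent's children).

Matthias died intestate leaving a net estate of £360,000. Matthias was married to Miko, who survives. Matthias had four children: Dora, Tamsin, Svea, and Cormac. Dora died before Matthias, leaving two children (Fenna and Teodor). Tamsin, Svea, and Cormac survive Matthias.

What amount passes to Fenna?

Fenna receives £36,000.

The spouse counts as an additional share at the children's level, so there are 5 primary shares of £72,000. Miko takes one such share (£72,000).
The children's combined portion (£288,000) is divided into 4 shares of £72,000: Tamsin, Svea, and Cormac each take £72,000; Dora's £72,000 share passes to Dora's issue.
Dora's share (£72,000) is divided into 2 shares of £36,000: Fenna and Teodor each take £36,000.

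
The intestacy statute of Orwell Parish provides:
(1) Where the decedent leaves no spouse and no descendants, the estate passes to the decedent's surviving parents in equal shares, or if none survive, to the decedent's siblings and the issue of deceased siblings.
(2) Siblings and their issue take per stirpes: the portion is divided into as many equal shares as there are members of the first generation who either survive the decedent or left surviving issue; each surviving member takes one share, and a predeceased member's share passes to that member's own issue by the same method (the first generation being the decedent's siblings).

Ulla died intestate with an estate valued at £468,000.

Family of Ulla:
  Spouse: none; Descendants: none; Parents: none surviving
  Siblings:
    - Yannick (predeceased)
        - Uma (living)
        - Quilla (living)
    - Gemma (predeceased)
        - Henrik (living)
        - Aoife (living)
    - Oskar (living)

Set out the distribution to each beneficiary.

The entire £468,000 passes to the siblings and their issue.
That amount (£468,000) is divided into 3 shares of £156,000: Oskar takes £156,000; Yannick's £156,000 share passes to Yannick's issue; Gemma's £156,000 share passes to Gemma's issue.
Yannick's share (£156,000) is divided into 2 shares of £78,000: Uma and Quilla each take £78,000.
Gemma's share (£156,000) is divided into 2 shares of £78,000: Henrik and Aoife each take £78,000.

Uma: £78,000; Quilla: £78,000; Henrik: £78,000; Aoife: £78,000; Oskar: £156,000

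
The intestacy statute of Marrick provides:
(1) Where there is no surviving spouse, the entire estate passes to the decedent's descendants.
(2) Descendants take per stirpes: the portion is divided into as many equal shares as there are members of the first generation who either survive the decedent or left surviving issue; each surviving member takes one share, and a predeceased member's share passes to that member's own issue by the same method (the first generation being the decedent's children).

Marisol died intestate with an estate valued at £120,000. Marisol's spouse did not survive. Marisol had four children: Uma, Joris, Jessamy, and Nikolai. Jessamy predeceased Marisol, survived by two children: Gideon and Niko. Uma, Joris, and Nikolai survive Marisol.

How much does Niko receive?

Niko receives £15,000.

The entire £120,000 passes to the descendants.
That amount (£120,000) is divided into 4 shares of £30,000: Uma, Joris, and Nikolai each take £30,000; Jessamy's £30,000 share passes to Jessamy's issue.
Jessamy's share (£30,000) is divided into 2 shares of £15,000: Gideon and Niko each take £15,000.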